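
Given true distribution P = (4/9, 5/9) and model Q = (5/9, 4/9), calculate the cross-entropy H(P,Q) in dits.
0.3091 dits

Cross-entropy: H(P,Q) = -Σ p(x) log q(x)

Alternatively: H(P,Q) = H(P) + D_KL(P||Q)
H(P) = 0.2983 dits
D_KL(P||Q) = 0.0108 dits

H(P,Q) = 0.2983 + 0.0108 = 0.3091 dits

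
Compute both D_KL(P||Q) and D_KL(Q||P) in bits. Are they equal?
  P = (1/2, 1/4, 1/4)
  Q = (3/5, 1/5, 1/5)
D_KL(P||Q) = 0.0294, D_KL(Q||P) = 0.0290

KL divergence is not symmetric: D_KL(P||Q) ≠ D_KL(Q||P) in general.

D_KL(P||Q) = 0.0294 bits
D_KL(Q||P) = 0.0290 bits

No, they are not equal!

This asymmetry is why KL divergence is not a true distance metric.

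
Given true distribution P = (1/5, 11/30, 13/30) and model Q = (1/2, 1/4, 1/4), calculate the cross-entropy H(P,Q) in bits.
1.8000 bits

Cross-entropy: H(P,Q) = -Σ p(x) log q(x)

Alternatively: H(P,Q) = H(P) + D_KL(P||Q)
H(P) = 1.5179 bits
D_KL(P||Q) = 0.2821 bits

H(P,Q) = 1.5179 + 0.2821 = 1.8000 bits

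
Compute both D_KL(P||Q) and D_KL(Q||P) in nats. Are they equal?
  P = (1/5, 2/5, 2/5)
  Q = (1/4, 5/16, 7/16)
D_KL(P||Q) = 0.0183, D_KL(Q||P) = 0.0178

KL divergence is not symmetric: D_KL(P||Q) ≠ D_KL(Q||P) in general.

D_KL(P||Q) = 0.0183 nats
D_KL(Q||P) = 0.0178 nats

No, they are not equal!

This asymmetry is why KL divergence is not a true distance metric.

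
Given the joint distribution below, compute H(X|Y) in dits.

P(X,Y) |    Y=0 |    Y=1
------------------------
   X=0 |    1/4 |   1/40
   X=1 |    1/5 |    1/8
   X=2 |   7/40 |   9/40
0.4342 dits

Using the chain rule: H(X|Y) = H(X,Y) - H(Y)

First, compute H(X,Y) = 0.7215 dits

Marginal P(Y) = (5/8, 3/8)
H(Y) = 0.2873 dits

H(X|Y) = H(X,Y) - H(Y) = 0.7215 - 0.2873 = 0.4342 dits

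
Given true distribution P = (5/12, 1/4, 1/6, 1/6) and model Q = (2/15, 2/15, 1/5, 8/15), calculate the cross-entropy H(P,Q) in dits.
0.7454 dits

Cross-entropy: H(P,Q) = -Σ p(x) log q(x)

Alternatively: H(P,Q) = H(P) + D_KL(P||Q)
H(P) = 0.5683 dits
D_KL(P||Q) = 0.1770 dits

H(P,Q) = 0.5683 + 0.1770 = 0.7454 dits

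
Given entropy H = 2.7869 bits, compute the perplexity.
6.9015

Perplexity is 2^H (or exp(H) for natural log).

H = 2.7869 bits
Perplexity = 2^2.7869 = 6.9015

Interpretation: The model's uncertainty is equivalent to choosing uniformly among 6.9 options.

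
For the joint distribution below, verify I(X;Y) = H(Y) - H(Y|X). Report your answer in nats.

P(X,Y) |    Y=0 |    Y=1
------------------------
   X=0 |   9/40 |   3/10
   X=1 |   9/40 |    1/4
I(X;Y) = 0.0010 nats

Mutual information has multiple equivalent forms:
- I(X;Y) = H(X) - H(X|Y)
- I(X;Y) = H(Y) - H(Y|X)
- I(X;Y) = H(X) + H(Y) - H(X,Y)

Computing all quantities:
H(X) = 0.6919, H(Y) = 0.6881, H(X,Y) = 1.3790
H(X|Y) = 0.6909, H(Y|X) = 0.6871

Verification:
H(X) - H(X|Y) = 0.6919 - 0.6909 = 0.0010
H(Y) - H(Y|X) = 0.6881 - 0.6871 = 0.0010
H(X) + H(Y) - H(X,Y) = 0.6919 + 0.6881 - 1.3790 = 0.0010

All forms give I(X;Y) = 0.0010 nats. ✓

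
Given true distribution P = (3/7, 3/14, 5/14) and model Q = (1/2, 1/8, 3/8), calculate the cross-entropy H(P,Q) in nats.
1.0930 nats

Cross-entropy: H(P,Q) = -Σ p(x) log q(x)

Alternatively: H(P,Q) = H(P) + D_KL(P||Q)
H(P) = 1.0609 nats
D_KL(P||Q) = 0.0320 nats

H(P,Q) = 1.0609 + 0.0320 = 1.0930 nats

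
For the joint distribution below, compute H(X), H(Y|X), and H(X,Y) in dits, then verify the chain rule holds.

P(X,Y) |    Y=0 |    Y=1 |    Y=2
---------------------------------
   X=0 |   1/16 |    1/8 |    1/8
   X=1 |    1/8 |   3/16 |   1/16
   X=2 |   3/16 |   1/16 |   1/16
H(X,Y) = 0.9123, H(X) = 0.4755, H(Y|X) = 0.4369 (all in dits)

Chain rule: H(X,Y) = H(X) + H(Y|X)

Left side — joint entropy directly:
H(X,Y) = -Σ p(x,y) log p(x,y) = 0.9123 dits

Right side — compute H(Y|X) from the conditional distributions:
P(X) = (5/16, 3/8, 5/16), so H(X) = 0.4755 dits
H(Y|X) = Σ_x P(X=x) · H(Y|X=x):
  P(Y|X=0) = (1/5, 2/5, 2/5), H(Y|X=0) = 0.4581, weight P(X=0) = 5/16
  P(Y|X=1) = (1/3, 1/2, 1/6), H(Y|X=1) = 0.4392, weight P(X=1) = 3/8
  P(Y|X=2) = (3/5, 1/5, 1/5), H(Y|X=2) = 0.4127, weight P(X=2) = 5/16
H(Y|X) = 0.4369 dits

H(X) + H(Y|X) = 0.4755 + 0.4369 = 0.9123 dits

Both sides equal 0.9123 dits. ✓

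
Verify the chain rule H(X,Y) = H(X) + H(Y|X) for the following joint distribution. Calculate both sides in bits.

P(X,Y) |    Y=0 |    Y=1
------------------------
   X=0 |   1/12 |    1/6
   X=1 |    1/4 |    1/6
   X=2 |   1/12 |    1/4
H(X,Y) = 2.4591, H(X) = 1.5546, H(Y|X) = 0.9046 (all in bits)

Chain rule: H(X,Y) = H(X) + H(Y|X)

Left side — joint entropy directly:
H(X,Y) = -Σ p(x,y) log p(x,y) = 2.4591 bits

Right side — compute H(Y|X) from the conditional distributions:
P(X) = (1/4, 5/12, 1/3), so H(X) = 1.5546 bits
H(Y|X) = Σ_x P(X=x) · H(Y|X=x):
  P(Y|X=0) = (1/3, 2/3), H(Y|X=0) = 0.9183, weight P(X=0) = 1/4
  P(Y|X=1) = (3/5, 2/5), H(Y|X=1) = 0.9710, weight P(X=1) = 5/12
  P(Y|X=2) = (1/4, 3/4), H(Y|X=2) = 0.8113, weight P(X=2) = 1/3
H(Y|X) = 0.9046 bits

H(X) + H(Y|X) = 1.5546 + 0.9046 = 2.4591 bits

Both sides equal 2.4591 bits. ✓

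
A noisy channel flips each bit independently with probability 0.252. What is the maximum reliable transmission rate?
0.1856 bits

For a binary symmetric channel (BSC) with error probability p:
Capacity C = 1 - H(p) bits per symbol

where H(p) = -p log₂(p) - (1-p) log₂(1-p) is the binary entropy function.

H(0.252) = 0.8144 bits
C = 1 - 0.8144 = 0.1856 bits per symbol

This means we can reliably transmit up to 0.1856 bits of information per channel use.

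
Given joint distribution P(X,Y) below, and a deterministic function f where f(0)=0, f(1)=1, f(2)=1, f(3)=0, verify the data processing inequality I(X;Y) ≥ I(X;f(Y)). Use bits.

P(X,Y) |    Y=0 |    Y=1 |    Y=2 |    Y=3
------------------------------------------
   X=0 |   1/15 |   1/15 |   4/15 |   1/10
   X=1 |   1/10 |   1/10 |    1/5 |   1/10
I(X;Y) = 0.0166, I(X;f(Y)) = 0.0035, inequality holds: 0.0166 ≥ 0.0035

Data Processing Inequality: For any Markov chain X → Y → Z, we have I(X;Y) ≥ I(X;Z).

Here Z = f(Y) is a deterministic function of Y, forming X → Y → Z.

Original I(X;Y) = 0.0166 bits

After applying f:
P(X,Z) where Z=f(Y):
- P(X,Z=0) = P(X,Y=0) + P(X,Y=3)
- P(X,Z=1) = P(X,Y=1) + P(X,Y=2)

I(X;Z) = I(X;f(Y)) = 0.0035 bits

Verification: 0.0166 ≥ 0.0035 ✓

Information cannot be created by processing; the function f can only lose information about X.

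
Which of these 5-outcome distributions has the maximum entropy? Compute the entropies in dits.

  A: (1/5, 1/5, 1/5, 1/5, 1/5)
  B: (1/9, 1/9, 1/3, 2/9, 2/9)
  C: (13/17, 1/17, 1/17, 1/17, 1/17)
A

For a discrete distribution over n outcomes, entropy is maximized by the uniform distribution.

Computing entropies:
H(A) = 0.6990 dits
H(B) = 0.6614 dits
H(C) = 0.3786 dits

The uniform distribution (where all probabilities equal 1/5) achieves the maximum entropy of log_10(5) = 0.6990 dits.

Distribution A has the highest entropy.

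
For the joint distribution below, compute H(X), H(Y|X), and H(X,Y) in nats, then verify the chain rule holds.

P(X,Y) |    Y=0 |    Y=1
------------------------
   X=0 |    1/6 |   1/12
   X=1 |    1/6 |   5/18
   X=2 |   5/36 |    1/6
H(X,Y) = 1.7329, H(X) = 1.0693, H(Y|X) = 0.6637 (all in nats)

Chain rule: H(X,Y) = H(X) + H(Y|X)

Left side — joint entropy directly:
H(X,Y) = -Σ p(x,y) log p(x,y) = 1.7329 nats

Right side — compute H(Y|X) from the conditional distributions:
P(X) = (1/4, 4/9, 11/36), so H(X) = 1.0693 nats
H(Y|X) = Σ_x P(X=x) · H(Y|X=x):
  P(Y|X=0) = (2/3, 1/3), H(Y|X=0) = 0.6365, weight P(X=0) = 1/4
  P(Y|X=1) = (3/8, 5/8), H(Y|X=1) = 0.6616, weight P(X=1) = 4/9
  P(Y|X=2) = (5/11, 6/11), H(Y|X=2) = 0.6890, weight P(X=2) = 11/36
H(Y|X) = 0.6637 nats

H(X) + H(Y|X) = 1.0693 + 0.6637 = 1.7329 nats

Both sides equal 1.7329 nats. ✓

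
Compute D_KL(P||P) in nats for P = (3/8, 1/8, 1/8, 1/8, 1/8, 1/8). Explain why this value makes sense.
0.0000 nats

KL divergence satisfies the Gibbs inequality: D_KL(P||Q) ≥ 0 for all distributions P, Q.

D_KL(P||Q) = Σ p(x) log(p(x)/q(x))
Each term is p(x) × log_e(p(x)/p(x)) = p(x) × log_e(1) = 0, so the sum is 0.
D_KL(P||Q) = 0.0000 nats

When P = Q, the KL divergence is exactly 0, as there is no 'divergence' between identical distributions.

This non-negativity is a fundamental property: relative entropy cannot be negative because it measures how different Q is from P.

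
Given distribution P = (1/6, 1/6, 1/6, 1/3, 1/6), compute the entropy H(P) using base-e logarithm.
1.5607 nats

Shannon entropy is H(X) = -Σ p(x) log p(x).

For P = (1/6, 1/6, 1/6, 1/3, 1/6):
H = -1/6 × log_e(1/6) -1/6 × log_e(1/6) -1/6 × log_e(1/6) -1/3 × log_e(1/3) -1/6 × log_e(1/6)
H = 1.5607 nats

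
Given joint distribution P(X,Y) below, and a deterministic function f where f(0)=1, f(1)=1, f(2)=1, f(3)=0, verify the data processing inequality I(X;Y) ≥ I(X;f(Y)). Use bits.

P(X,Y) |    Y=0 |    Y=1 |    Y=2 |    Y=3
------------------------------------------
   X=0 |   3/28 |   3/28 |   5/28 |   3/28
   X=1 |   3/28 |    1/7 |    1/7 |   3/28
I(X;Y) = 0.0066, I(X;f(Y)) = 0.0000, inequality holds: 0.0066 ≥ 0.0000

Data Processing Inequality: For any Markov chain X → Y → Z, we have I(X;Y) ≥ I(X;Z).

Here Z = f(Y) is a deterministic function of Y, forming X → Y → Z.

Original I(X;Y) = 0.0066 bits

After applying f:
P(X,Z) where Z=f(Y):
- P(X,Z=0) = P(X,Y=3)
- P(X,Z=1) = P(X,Y=0) + P(X,Y=1) + P(X,Y=2)

I(X;Z) = I(X;f(Y)) = 0.0000 bits

Verification: 0.0066 ≥ 0.0000 ✓

Information cannot be created by processing; the function f can only lose information about X.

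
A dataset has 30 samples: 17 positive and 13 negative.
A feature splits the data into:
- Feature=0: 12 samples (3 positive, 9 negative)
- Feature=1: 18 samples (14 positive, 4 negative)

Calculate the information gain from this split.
0.2041 bits

Information Gain = H(Y) - H(Y|Feature)

Before split:
P(positive) = 17/30 = 0.5667
H(Y) = 0.9871 bits

After split:
Feature=0: H = 0.8113 bits (weight = 12/30)
Feature=1: H = 0.7642 bits (weight = 18/30)
H(Y|Feature) = (12/30)×0.8113 + (18/30)×0.7642 = 0.7830 bits

Information Gain = 0.9871 - 0.7830 = 0.2041 bits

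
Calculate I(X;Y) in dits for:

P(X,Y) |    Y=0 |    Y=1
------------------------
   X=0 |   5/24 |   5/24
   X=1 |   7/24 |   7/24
0.0000 dits

Mutual information: I(X;Y) = H(X) + H(Y) - H(X,Y)

Marginals:
P(X) = (5/12, 7/12), H(X) = 0.2950 dits
P(Y) = (1/2, 1/2), H(Y) = 0.3010 dits

Joint entropy: H(X,Y) = 0.5960 dits

I(X;Y) = 0.2950 + 0.3010 - 0.5960 = 0.0000 dits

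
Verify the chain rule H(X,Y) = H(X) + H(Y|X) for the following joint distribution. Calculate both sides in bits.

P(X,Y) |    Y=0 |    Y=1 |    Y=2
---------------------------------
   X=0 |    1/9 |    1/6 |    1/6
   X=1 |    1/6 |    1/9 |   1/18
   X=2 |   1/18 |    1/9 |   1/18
H(X,Y) = 3.0441, H(X) = 1.5305, H(Y|X) = 1.5136 (all in bits)

Chain rule: H(X,Y) = H(X) + H(Y|X)

Left side — joint entropy directly:
H(X,Y) = -Σ p(x,y) log p(x,y) = 3.0441 bits

Right side — compute H(Y|X) from the conditional distributions:
P(X) = (4/9, 1/3, 2/9), so H(X) = 1.5305 bits
H(Y|X) = Σ_x P(X=x) · H(Y|X=x):
  P(Y|X=0) = (1/4, 3/8, 3/8), H(Y|X=0) = 1.5613, weight P(X=0) = 4/9
  P(Y|X=1) = (1/2, 1/3, 1/6), H(Y|X=1) = 1.4591, weight P(X=1) = 1/3
  P(Y|X=2) = (1/4, 1/2, 1/4), H(Y|X=2) = 1.5000, weight P(X=2) = 2/9
H(Y|X) = 1.5136 bits

H(X) + H(Y|X) = 1.5305 + 1.5136 = 3.0441 bits

Both sides equal 3.0441 bits. ✓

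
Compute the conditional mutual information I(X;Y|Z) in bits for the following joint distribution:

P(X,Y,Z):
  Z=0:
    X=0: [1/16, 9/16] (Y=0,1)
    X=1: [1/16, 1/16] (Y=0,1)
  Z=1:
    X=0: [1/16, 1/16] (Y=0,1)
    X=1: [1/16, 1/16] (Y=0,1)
0.0694 bits

Conditional mutual information: I(X;Y|Z) = H(X|Z) + H(Y|Z) - H(X,Y|Z)

H(Z) = 0.8113
H(X,Z) = 1.5488 → H(X|Z) = 0.7375
H(Y,Z) = 1.5488 → H(Y|Z) = 0.7375
H(X,Y,Z) = 2.2169 → H(X,Y|Z) = 1.4056

I(X;Y|Z) = 0.7375 + 0.7375 - 1.4056 = 0.0694 bits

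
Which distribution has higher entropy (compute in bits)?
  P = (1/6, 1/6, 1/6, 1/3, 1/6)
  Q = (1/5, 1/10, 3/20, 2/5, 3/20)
P

Computing entropies in bits:
H(P) = 2.2516
H(Q) = 2.1464

Distribution P has higher entropy.

Intuition: The distribution closer to uniform (more spread out) has higher entropy.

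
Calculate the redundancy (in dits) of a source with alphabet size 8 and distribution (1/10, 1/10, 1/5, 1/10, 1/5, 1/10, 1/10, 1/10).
0.0235 dits

Redundancy measures how far a source is from maximum entropy:
R = H_max - H(X)

Maximum entropy for 8 symbols: H_max = log_10(8) = 0.9031 dits
Actual entropy: H(X) = 0.8796 dits
Redundancy: R = 0.9031 - 0.8796 = 0.0235 dits

This redundancy represents potential for compression: the source could be compressed by 0.0235 dits per symbol.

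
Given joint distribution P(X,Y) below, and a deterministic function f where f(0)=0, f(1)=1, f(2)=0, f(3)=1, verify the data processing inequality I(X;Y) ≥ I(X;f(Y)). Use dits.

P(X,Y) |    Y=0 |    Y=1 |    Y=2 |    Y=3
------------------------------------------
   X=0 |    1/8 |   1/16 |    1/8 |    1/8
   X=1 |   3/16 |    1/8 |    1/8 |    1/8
I(X;Y) = 0.0039, I(X;f(Y)) = 0.0001, inequality holds: 0.0039 ≥ 0.0001

Data Processing Inequality: For any Markov chain X → Y → Z, we have I(X;Y) ≥ I(X;Z).

Here Z = f(Y) is a deterministic function of Y, forming X → Y → Z.

Original I(X;Y) = 0.0039 dits

After applying f:
P(X,Z) where Z=f(Y):
- P(X,Z=0) = P(X,Y=0) + P(X,Y=2)
- P(X,Z=1) = P(X,Y=1) + P(X,Y=3)

I(X;Z) = I(X;f(Y)) = 0.0001 dits

Verification: 0.0039 ≥ 0.0001 ✓

Information cannot be created by processing; the function f can only lose information about X.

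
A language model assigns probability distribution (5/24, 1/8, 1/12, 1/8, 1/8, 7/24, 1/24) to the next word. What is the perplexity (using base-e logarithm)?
6.0827

Perplexity is e^H (or exp(H) for natural log).

First, H = -Σ p log p = 1.8055 nats
Perplexity = e^1.8055 = 6.0827

Interpretation: The model's uncertainty is equivalent to choosing uniformly among 6.1 options.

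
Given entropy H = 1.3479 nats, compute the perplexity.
3.8493

Perplexity is e^H (or exp(H) for natural log).

H = 1.3479 nats
Perplexity = e^1.3479 = 3.8493

Interpretation: The model's uncertainty is equivalent to choosing uniformly among 3.8 options.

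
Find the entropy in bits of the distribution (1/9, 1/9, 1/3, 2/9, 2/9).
2.1972 bits

Shannon entropy is H(X) = -Σ p(x) log p(x).

For P = (1/9, 1/9, 1/3, 2/9, 2/9):
H = -1/9 × log_2(1/9) -1/9 × log_2(1/9) -1/3 × log_2(1/3) -2/9 × log_2(2/9) -2/9 × log_2(2/9)
H = 2.1972 bits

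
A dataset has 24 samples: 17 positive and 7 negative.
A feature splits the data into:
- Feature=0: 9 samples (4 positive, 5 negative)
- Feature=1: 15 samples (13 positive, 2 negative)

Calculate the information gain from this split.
0.1451 bits

Information Gain = H(Y) - H(Y|Feature)

Before split:
P(positive) = 17/24 = 0.7083
H(Y) = 0.8709 bits

After split:
Feature=0: H = 0.9911 bits (weight = 9/24)
Feature=1: H = 0.5665 bits (weight = 15/24)
H(Y|Feature) = (9/24)×0.9911 + (15/24)×0.5665 = 0.7257 bits

Information Gain = 0.8709 - 0.7257 = 0.1451 bits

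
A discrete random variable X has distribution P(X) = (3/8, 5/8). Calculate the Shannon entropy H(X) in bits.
0.9544 bits

Shannon entropy is H(X) = -Σ p(x) log p(x).

For P = (3/8, 5/8):
H = -3/8 × log_2(3/8) -5/8 × log_2(5/8)
H = 0.9544 bits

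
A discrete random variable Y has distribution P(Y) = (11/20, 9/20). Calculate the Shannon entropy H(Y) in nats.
0.6881 nats

Shannon entropy is H(X) = -Σ p(x) log p(x).

For P = (11/20, 9/20):
H = -11/20 × log_e(11/20) -9/20 × log_e(9/20)
H = 0.6881 nats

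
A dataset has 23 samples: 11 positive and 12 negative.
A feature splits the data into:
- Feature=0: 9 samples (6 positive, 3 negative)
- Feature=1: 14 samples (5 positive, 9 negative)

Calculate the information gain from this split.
0.0670 bits

Information Gain = H(Y) - H(Y|Feature)

Before split:
P(positive) = 11/23 = 0.4783
H(Y) = 0.9986 bits

After split:
Feature=0: H = 0.9183 bits (weight = 9/23)
Feature=1: H = 0.9403 bits (weight = 14/23)
H(Y|Feature) = (9/23)×0.9183 + (14/23)×0.9403 = 0.9317 bits

Information Gain = 0.9986 - 0.9317 = 0.0670 bits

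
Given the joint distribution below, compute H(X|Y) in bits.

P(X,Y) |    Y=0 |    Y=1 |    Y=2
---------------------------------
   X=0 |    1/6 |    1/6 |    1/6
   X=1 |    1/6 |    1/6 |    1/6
1.0000 bits

Using the chain rule: H(X|Y) = H(X,Y) - H(Y)

First, compute H(X,Y) = 2.5850 bits

Marginal P(Y) = (1/3, 1/3, 1/3)
H(Y) = 1.5850 bits

H(X|Y) = H(X,Y) - H(Y) = 2.5850 - 1.5850 = 1.0000 bits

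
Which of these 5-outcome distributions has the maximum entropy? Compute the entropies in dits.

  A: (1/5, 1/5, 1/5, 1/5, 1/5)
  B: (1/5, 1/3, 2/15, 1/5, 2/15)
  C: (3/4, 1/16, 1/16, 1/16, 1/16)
A

For a discrete distribution over n outcomes, entropy is maximized by the uniform distribution.

Computing entropies:
H(A) = 0.6990 dits
H(B) = 0.6720 dits
H(C) = 0.3947 dits

The uniform distribution (where all probabilities equal 1/5) achieves the maximum entropy of log_10(5) = 0.6990 dits.

Distribution A has the highest entropy.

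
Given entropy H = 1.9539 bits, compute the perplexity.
3.8742

Perplexity is 2^H (or exp(H) for natural log).

H = 1.9539 bits
Perplexity = 2^1.9539 = 3.8742

Interpretation: The model's uncertainty is equivalent to choosing uniformly among 3.9 options.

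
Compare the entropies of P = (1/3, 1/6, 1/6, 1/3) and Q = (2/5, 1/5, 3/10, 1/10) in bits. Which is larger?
P

Computing entropies in bits:
H(P) = 1.9183
H(Q) = 1.8464

Distribution P has higher entropy.

Intuition: The distribution closer to uniform (more spread out) has higher entropy.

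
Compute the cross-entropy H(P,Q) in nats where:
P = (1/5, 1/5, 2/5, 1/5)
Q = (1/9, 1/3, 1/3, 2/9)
1.3994 nats

Cross-entropy: H(P,Q) = -Σ p(x) log q(x)

Alternatively: H(P,Q) = H(P) + D_KL(P||Q)
H(P) = 1.3322 nats
D_KL(P||Q) = 0.0672 nats

H(P,Q) = 1.3322 + 0.0672 = 1.3994 nats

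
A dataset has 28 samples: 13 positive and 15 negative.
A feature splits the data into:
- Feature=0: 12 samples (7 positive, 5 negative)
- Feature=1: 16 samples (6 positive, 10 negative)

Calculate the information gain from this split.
0.0310 bits

Information Gain = H(Y) - H(Y|Feature)

Before split:
P(positive) = 13/28 = 0.4643
H(Y) = 0.9963 bits

After split:
Feature=0: H = 0.9799 bits (weight = 12/28)
Feature=1: H = 0.9544 bits (weight = 16/28)
H(Y|Feature) = (12/28)×0.9799 + (16/28)×0.9544 = 0.9653 bits

Information Gain = 0.9963 - 0.9653 = 0.0310 bits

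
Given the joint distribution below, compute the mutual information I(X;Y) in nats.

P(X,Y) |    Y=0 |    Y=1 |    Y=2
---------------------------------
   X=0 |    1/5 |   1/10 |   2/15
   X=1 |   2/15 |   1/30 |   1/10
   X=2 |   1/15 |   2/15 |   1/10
0.0487 nats

Mutual information: I(X;Y) = H(X) + H(Y) - H(X,Y)

Marginals:
P(X) = (13/30, 4/15, 3/10), H(X) = 1.0760 nats
P(Y) = (2/5, 4/15, 1/3), H(Y) = 1.0852 nats

Joint entropy: H(X,Y) = 2.1125 nats

I(X;Y) = 1.0760 + 1.0852 - 2.1125 = 0.0487 nats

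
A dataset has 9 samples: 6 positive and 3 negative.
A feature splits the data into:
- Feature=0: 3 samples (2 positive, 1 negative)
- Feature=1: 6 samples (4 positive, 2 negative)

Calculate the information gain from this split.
0.0000 bits

Information Gain = H(Y) - H(Y|Feature)

Before split:
P(positive) = 6/9 = 0.6667
H(Y) = 0.9183 bits

After split:
Feature=0: H = 0.9183 bits (weight = 3/9)
Feature=1: H = 0.9183 bits (weight = 6/9)
H(Y|Feature) = (3/9)×0.9183 + (6/9)×0.9183 = 0.9183 bits

Information Gain = 0.9183 - 0.9183 = 0.0000 bits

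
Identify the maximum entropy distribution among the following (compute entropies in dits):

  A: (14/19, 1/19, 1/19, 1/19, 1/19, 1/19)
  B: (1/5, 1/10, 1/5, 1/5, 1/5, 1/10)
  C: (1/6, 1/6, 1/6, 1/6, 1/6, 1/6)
C

For a discrete distribution over n outcomes, entropy is maximized by the uniform distribution.

Computing entropies:
H(A) = 0.4342 dits
H(B) = 0.7592 dits
H(C) = 0.7782 dits

The uniform distribution (where all probabilities equal 1/6) achieves the maximum entropy of log_10(6) = 0.7782 dits.

Distribution C has the highest entropy.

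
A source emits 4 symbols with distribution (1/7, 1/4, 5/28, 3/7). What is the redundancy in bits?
0.1312 bits

Redundancy measures how far a source is from maximum entropy:
R = H_max - H(X)

Maximum entropy for 4 symbols: H_max = log_2(4) = 2.0000 bits
Actual entropy: H(X) = 1.8688 bits
Redundancy: R = 2.0000 - 1.8688 = 0.1312 bits

This redundancy represents potential for compression: the source could be compressed by 0.1312 bits per symbol.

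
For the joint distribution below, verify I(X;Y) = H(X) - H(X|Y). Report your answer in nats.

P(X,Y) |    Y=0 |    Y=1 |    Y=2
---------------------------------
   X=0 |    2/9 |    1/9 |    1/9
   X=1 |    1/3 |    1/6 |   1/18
I(X;Y) = 0.0200 nats

Mutual information has multiple equivalent forms:
- I(X;Y) = H(X) - H(X|Y)
- I(X;Y) = H(Y) - H(Y|X)
- I(X;Y) = H(X) + H(Y) - H(X,Y)

Computing all quantities:
H(X) = 0.6870, H(Y) = 0.9810, H(X,Y) = 1.6479
H(X|Y) = 0.6669, H(Y|X) = 0.9610

Verification:
H(X) - H(X|Y) = 0.6870 - 0.6669 = 0.0200
H(Y) - H(Y|X) = 0.9810 - 0.9610 = 0.0200
H(X) + H(Y) - H(X,Y) = 0.6870 + 0.9810 - 1.6479 = 0.0200

All forms give I(X;Y) = 0.0200 nats. ✓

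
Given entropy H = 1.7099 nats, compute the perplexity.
5.5284

Perplexity is e^H (or exp(H) for natural log).

H = 1.7099 nats
Perplexity = e^1.7099 = 5.5284

Interpretation: The model's uncertainty is equivalent to choosing uniformly among 5.5 options.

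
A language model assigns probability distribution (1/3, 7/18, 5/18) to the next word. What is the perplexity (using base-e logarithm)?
2.9722

Perplexity is e^H (or exp(H) for natural log).

First, H = -Σ p log p = 1.0893 nats
Perplexity = e^1.0893 = 2.9722

Interpretation: The model's uncertainty is equivalent to choosing uniformly among 3.0 options.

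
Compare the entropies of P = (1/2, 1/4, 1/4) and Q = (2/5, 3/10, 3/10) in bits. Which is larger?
Q

Computing entropies in bits:
H(P) = 1.5000
H(Q) = 1.5710

Distribution Q has higher entropy.

Intuition: The distribution closer to uniform (more spread out) has higher entropy.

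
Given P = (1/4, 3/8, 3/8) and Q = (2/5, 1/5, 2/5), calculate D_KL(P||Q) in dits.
0.0408 dits

KL divergence: D_KL(P||Q) = Σ p(x) log(p(x)/q(x))

Computing term by term:
  x=0: 1/4 × log_10[(1/4)/(2/5)] = 1/4 × -0.2041 = -0.0510
  x=1: 3/8 × log_10[(3/8)/(1/5)] = 3/8 × 0.2730 = 0.1024
  x=2: 3/8 × log_10[(3/8)/(2/5)] = 3/8 × -0.0280 = -0.0105

D_KL(P||Q) = 0.0408 dits

Note: KL divergence is always non-negative and equals 0 iff P = Q.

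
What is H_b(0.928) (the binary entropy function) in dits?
0.1124 dits

The binary entropy function is:
H(p) = -p log(p) - (1-p) log(1-p)

H(0.928) = -0.928 × log_10(0.928) - 0.072 × log_10(0.072)
H(0.928) = 0.1124 dits

Note: Binary entropy is maximized at p=0.5 (H=1 bit) and minimized at p=0 or p=1 (H=0).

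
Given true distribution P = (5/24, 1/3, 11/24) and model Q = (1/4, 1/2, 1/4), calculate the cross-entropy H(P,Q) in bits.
1.6667 bits

Cross-entropy: H(P,Q) = -Σ p(x) log q(x)

Alternatively: H(P,Q) = H(P) + D_KL(P||Q)
H(P) = 1.5157 bits
D_KL(P||Q) = 0.1510 bits

H(P,Q) = 1.5157 + 0.1510 = 1.6667 bits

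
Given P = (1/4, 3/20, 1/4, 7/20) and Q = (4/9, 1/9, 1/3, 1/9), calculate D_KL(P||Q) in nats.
0.2308 nats

KL divergence: D_KL(P||Q) = Σ p(x) log(p(x)/q(x))

Computing term by term:
  x=0: 1/4 × log_e[(1/4)/(4/9)] = 1/4 × -0.5754 = -0.1438
  x=1: 3/20 × log_e[(3/20)/(1/9)] = 3/20 × 0.3001 = 0.0450
  x=2: 1/4 × log_e[(1/4)/(1/3)] = 1/4 × -0.2877 = -0.0719
  x=3: 7/20 × log_e[(7/20)/(1/9)] = 7/20 × 1.1474 = 0.4016

D_KL(P||Q) = 0.2308 nats

Note: KL divergence is always non-negative and equals 0 iff P = Q.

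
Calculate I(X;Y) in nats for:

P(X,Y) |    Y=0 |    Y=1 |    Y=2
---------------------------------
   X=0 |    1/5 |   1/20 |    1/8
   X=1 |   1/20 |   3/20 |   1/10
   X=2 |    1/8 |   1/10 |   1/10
0.0719 nats

Mutual information: I(X;Y) = H(X) + H(Y) - H(X,Y)

Marginals:
P(X) = (3/8, 3/10, 13/40), H(X) = 1.0943 nats
P(Y) = (3/8, 3/10, 13/40), H(Y) = 1.0943 nats

Joint entropy: H(X,Y) = 2.1167 nats

I(X;Y) = 1.0943 + 1.0943 - 2.1167 = 0.0719 nats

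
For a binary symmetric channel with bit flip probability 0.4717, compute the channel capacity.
0.0023 bits

For a binary symmetric channel (BSC) with error probability p:
Capacity C = 1 - H(p) bits per symbol

where H(p) = -p log₂(p) - (1-p) log₂(1-p) is the binary entropy function.

H(0.4717) = 0.9977 bits
C = 1 - 0.9977 = 0.0023 bits per symbol

This means we can reliably transmit up to 0.0023 bits of information per channel use.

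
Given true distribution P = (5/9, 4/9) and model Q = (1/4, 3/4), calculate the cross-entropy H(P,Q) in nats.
0.8980 nats

Cross-entropy: H(P,Q) = -Σ p(x) log q(x)

Alternatively: H(P,Q) = H(P) + D_KL(P||Q)
H(P) = 0.6870 nats
D_KL(P||Q) = 0.2111 nats

H(P,Q) = 0.6870 + 0.2111 = 0.8980 nats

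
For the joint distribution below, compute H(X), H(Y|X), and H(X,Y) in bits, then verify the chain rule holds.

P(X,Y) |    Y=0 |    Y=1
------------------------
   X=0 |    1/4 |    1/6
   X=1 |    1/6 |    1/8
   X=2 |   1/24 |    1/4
H(X,Y) = 2.4277, H(X) = 1.5632, H(Y|X) = 0.8645 (all in bits)

Chain rule: H(X,Y) = H(X) + H(Y|X)

Left side — joint entropy directly:
H(X,Y) = -Σ p(x,y) log p(x,y) = 2.4277 bits

Right side — compute H(Y|X) from the conditional distributions:
P(X) = (5/12, 7/24, 7/24), so H(X) = 1.5632 bits
H(Y|X) = Σ_x P(X=x) · H(Y|X=x):
  P(Y|X=0) = (3/5, 2/5), H(Y|X=0) = 0.9710, weight P(X=0) = 5/12
  P(Y|X=1) = (4/7, 3/7), H(Y|X=1) = 0.9852, weight P(X=1) = 7/24
  P(Y|X=2) = (1/7, 6/7), H(Y|X=2) = 0.5917, weight P(X=2) = 7/24
H(Y|X) = 0.8645 bits

H(X) + H(Y|X) = 1.5632 + 0.8645 = 2.4277 bits

Both sides equal 2.4277 bits. ✓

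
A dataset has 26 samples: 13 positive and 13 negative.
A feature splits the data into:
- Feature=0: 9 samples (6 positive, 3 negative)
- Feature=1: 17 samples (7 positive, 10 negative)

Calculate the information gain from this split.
0.0430 bits

Information Gain = H(Y) - H(Y|Feature)

Before split:
P(positive) = 13/26 = 0.5000
H(Y) = 1.0000 bits

After split:
Feature=0: H = 0.9183 bits (weight = 9/26)
Feature=1: H = 0.9774 bits (weight = 17/26)
H(Y|Feature) = (9/26)×0.9183 + (17/26)×0.9774 = 0.9570 bits

Information Gain = 1.0000 - 0.9570 = 0.0430 bits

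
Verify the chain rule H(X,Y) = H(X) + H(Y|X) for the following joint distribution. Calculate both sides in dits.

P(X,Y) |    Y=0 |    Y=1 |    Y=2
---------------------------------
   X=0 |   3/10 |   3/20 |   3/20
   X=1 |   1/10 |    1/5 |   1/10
H(X,Y) = 0.7438, H(X) = 0.2923, H(Y|X) = 0.4515 (all in dits)

Chain rule: H(X,Y) = H(X) + H(Y|X)

Left side — joint entropy directly:
H(X,Y) = -Σ p(x,y) log p(x,y) = 0.7438 dits

Right side — compute H(Y|X) from the conditional distributions:
P(X) = (3/5, 2/5), so H(X) = 0.2923 dits
H(Y|X) = Σ_x P(X=x) · H(Y|X=x):
  P(Y|X=0) = (1/2, 1/4, 1/4), H(Y|X=0) = 0.4515, weight P(X=0) = 3/5
  P(Y|X=1) = (1/4, 1/2, 1/4), H(Y|X=1) = 0.4515, weight P(X=1) = 2/5
H(Y|X) = 0.4515 dits

H(X) + H(Y|X) = 0.2923 + 0.4515 = 0.7438 dits

Both sides equal 0.7438 dits. ✓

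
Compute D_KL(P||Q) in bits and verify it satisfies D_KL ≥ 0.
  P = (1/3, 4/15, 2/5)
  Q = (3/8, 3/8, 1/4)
0.0834 bits

KL divergence satisfies the Gibbs inequality: D_KL(P||Q) ≥ 0 for all distributions P, Q.

D_KL(P||Q) = Σ p(x) log(p(x)/q(x))
Term by term:
  x=0: 1/3 × log_2[(1/3)/(3/8)] = -0.0566
  x=1: 4/15 × log_2[(4/15)/(3/8)] = -0.1312
  x=2: 2/5 × log_2[(2/5)/(1/4)] = 0.2712
D_KL(P||Q) = 0.0834 bits

D_KL(P||Q) = 0.0834 ≥ 0 ✓

This non-negativity is a fundamental property: relative entropy cannot be negative because it measures how different Q is from P.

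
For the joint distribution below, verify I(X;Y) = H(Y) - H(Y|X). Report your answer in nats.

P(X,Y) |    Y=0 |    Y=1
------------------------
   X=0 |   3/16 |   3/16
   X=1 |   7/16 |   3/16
I(X;Y) = 0.0198 nats

Mutual information has multiple equivalent forms:
- I(X;Y) = H(X) - H(X|Y)
- I(X;Y) = H(Y) - H(Y|X)
- I(X;Y) = H(X) + H(Y) - H(X,Y)

Computing all quantities:
H(X) = 0.6616, H(Y) = 0.6616, H(X,Y) = 1.3033
H(X|Y) = 0.6417, H(Y|X) = 0.6417

Verification:
H(X) - H(X|Y) = 0.6616 - 0.6417 = 0.0198
H(Y) - H(Y|X) = 0.6616 - 0.6417 = 0.0198
H(X) + H(Y) - H(X,Y) = 0.6616 + 0.6616 - 1.3033 = 0.0198

All forms give I(X;Y) = 0.0198 nats. ✓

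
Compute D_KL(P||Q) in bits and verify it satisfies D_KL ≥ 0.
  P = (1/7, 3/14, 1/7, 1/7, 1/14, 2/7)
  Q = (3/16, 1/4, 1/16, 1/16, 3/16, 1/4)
0.1926 bits

KL divergence satisfies the Gibbs inequality: D_KL(P||Q) ≥ 0 for all distributions P, Q.

D_KL(P||Q) = Σ p(x) log(p(x)/q(x))
Term by term:
  x=0: 1/7 × log_2[(1/7)/(3/16)] = -0.0560
  x=1: 3/14 × log_2[(3/14)/(1/4)] = -0.0477
  x=2: 1/7 × log_2[(1/7)/(1/16)] = 0.1704
  x=3: 1/7 × log_2[(1/7)/(1/16)] = 0.1704
  x=4: 1/14 × log_2[(1/14)/(3/16)] = -0.0995
  x=5: 2/7 × log_2[(2/7)/(1/4)] = 0.0550
D_KL(P||Q) = 0.1926 bits

D_KL(P||Q) = 0.1926 ≥ 0 ✓

This non-negativity is a fundamental property: relative entropy cannot be negative because it measures how different Q is from P.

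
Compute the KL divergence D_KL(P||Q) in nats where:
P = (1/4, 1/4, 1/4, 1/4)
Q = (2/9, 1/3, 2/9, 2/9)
0.0164 nats

KL divergence: D_KL(P||Q) = Σ p(x) log(p(x)/q(x))

Computing term by term:
  x=0: 1/4 × log_e[(1/4)/(2/9)] = 1/4 × 0.1178 = 0.0294
  x=1: 1/4 × log_e[(1/4)/(1/3)] = 1/4 × -0.2877 = -0.0719
  x=2: 1/4 × log_e[(1/4)/(2/9)] = 1/4 × 0.1178 = 0.0294
  x=3: 1/4 × log_e[(1/4)/(2/9)] = 1/4 × 0.1178 = 0.0294

D_KL(P||Q) = 0.0164 nats

Note: KL divergence is always non-negative and equals 0 iff P = Q.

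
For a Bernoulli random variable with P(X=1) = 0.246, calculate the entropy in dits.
0.2423 dits

The binary entropy function is:
H(p) = -p log(p) - (1-p) log(1-p)

H(0.246) = -0.246 × log_10(0.246) - 0.754 × log_10(0.754)
H(0.246) = 0.2423 dits

Note: Binary entropy is maximized at p=0.5 (H=1 bit) and minimized at p=0 or p=1 (H=0).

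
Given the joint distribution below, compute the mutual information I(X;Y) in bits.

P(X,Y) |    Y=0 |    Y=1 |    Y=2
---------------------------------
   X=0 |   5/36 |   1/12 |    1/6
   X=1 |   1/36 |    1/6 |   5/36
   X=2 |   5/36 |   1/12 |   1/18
0.1321 bits

Mutual information: I(X;Y) = H(X) + H(Y) - H(X,Y)

Marginals:
P(X) = (7/18, 1/3, 5/18), H(X) = 1.5715 bits
P(Y) = (11/36, 1/3, 13/36), H(Y) = 1.5816 bits

Joint entropy: H(X,Y) = 3.0211 bits

I(X;Y) = 1.5715 + 1.5816 - 3.0211 = 0.1321 bits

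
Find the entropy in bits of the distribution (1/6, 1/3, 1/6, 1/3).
1.9183 bits

Shannon entropy is H(X) = -Σ p(x) log p(x).

For P = (1/6, 1/3, 1/6, 1/3):
H = -1/6 × log_2(1/6) -1/3 × log_2(1/3) -1/6 × log_2(1/6) -1/3 × log_2(1/3)
H = 1.9183 bits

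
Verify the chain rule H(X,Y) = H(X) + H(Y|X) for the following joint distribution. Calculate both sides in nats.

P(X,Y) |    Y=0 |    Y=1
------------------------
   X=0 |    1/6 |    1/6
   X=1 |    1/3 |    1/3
H(X,Y) = 1.3297, H(X) = 0.6365, H(Y|X) = 0.6931 (all in nats)

Chain rule: H(X,Y) = H(X) + H(Y|X)

Left side — joint entropy directly:
H(X,Y) = -Σ p(x,y) log p(x,y) = 1.3297 nats

Right side — compute H(Y|X) from the conditional distributions:
P(X) = (1/3, 2/3), so H(X) = 0.6365 nats
H(Y|X) = Σ_x P(X=x) · H(Y|X=x):
  P(Y|X=0) = (1/2, 1/2), H(Y|X=0) = 0.6931, weight P(X=0) = 1/3
  P(Y|X=1) = (1/2, 1/2), H(Y|X=1) = 0.6931, weight P(X=1) = 2/3
H(Y|X) = 0.6931 nats

H(X) + H(Y|X) = 0.6365 + 0.6931 = 1.3297 nats

Both sides equal 1.3297 nats. ✓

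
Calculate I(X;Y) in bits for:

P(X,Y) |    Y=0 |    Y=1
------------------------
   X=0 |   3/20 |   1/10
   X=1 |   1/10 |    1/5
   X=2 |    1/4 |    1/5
0.0358 bits

Mutual information: I(X;Y) = H(X) + H(Y) - H(X,Y)

Marginals:
P(X) = (1/4, 3/10, 9/20), H(X) = 1.5395 bits
P(Y) = (1/2, 1/2), H(Y) = 1.0000 bits

Joint entropy: H(X,Y) = 2.5037 bits

I(X;Y) = 1.5395 + 1.0000 - 2.5037 = 0.0358 bits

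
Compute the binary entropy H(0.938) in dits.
0.1009 dits

The binary entropy function is:
H(p) = -p log(p) - (1-p) log(1-p)

H(0.938) = -0.938 × log_10(0.938) - 0.062 × log_10(0.062)
H(0.938) = 0.1009 dits

Note: Binary entropy is maximized at p=0.5 (H=1 bit) and minimized at p=0 or p=1 (H=0).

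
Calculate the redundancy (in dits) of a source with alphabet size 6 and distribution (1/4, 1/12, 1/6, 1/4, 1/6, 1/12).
0.0379 dits

Redundancy measures how far a source is from maximum entropy:
R = H_max - H(X)

Maximum entropy for 6 symbols: H_max = log_10(6) = 0.7782 dits
Actual entropy: H(X) = 0.7403 dits
Redundancy: R = 0.7782 - 0.7403 = 0.0379 dits

This redundancy represents potential for compression: the source could be compressed by 0.0379 dits per symbol.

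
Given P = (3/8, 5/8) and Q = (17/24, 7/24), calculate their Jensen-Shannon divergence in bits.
0.0823 bits

Jensen-Shannon divergence is:
JSD(P||Q) = 0.5 × D_KL(P||M) + 0.5 × D_KL(Q||M)
where M = 0.5 × (P + Q) is the mixture distribution.

M = 0.5 × (3/8, 5/8) + 0.5 × (17/24, 7/24) = (13/24, 11/24)

D_KL(P||M) = 0.0807 bits
D_KL(Q||M) = 0.0840 bits

JSD(P||Q) = 0.5 × 0.0807 + 0.5 × 0.0840 = 0.0823 bits

Unlike KL divergence, JSD is symmetric and bounded: 0 ≤ JSD ≤ log(2).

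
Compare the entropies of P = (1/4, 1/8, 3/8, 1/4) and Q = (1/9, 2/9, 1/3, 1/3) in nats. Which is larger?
P

Computing entropies in nats:
H(P) = 1.3209
H(Q) = 1.3108

Distribution P has higher entropy.

Intuition: The distribution closer to uniform (more spread out) has higher entropy.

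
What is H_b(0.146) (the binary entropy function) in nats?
0.4157 nats

The binary entropy function is:
H(p) = -p log(p) - (1-p) log(1-p)

H(0.146) = -0.146 × log_e(0.146) - 0.854 × log_e(0.854)
H(0.146) = 0.4157 nats

Note: Binary entropy is maximized at p=0.5 (H=1 bit) and minimized at p=0 or p=1 (H=0).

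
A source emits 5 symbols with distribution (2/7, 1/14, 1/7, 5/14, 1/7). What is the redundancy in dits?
0.0605 dits

Redundancy measures how far a source is from maximum entropy:
R = H_max - H(X)

Maximum entropy for 5 symbols: H_max = log_10(5) = 0.6990 dits
Actual entropy: H(X) = 0.6385 dits
Redundancy: R = 0.6990 - 0.6385 = 0.0605 dits

This redundancy represents potential for compression: the source could be compressed by 0.0605 dits per symbol.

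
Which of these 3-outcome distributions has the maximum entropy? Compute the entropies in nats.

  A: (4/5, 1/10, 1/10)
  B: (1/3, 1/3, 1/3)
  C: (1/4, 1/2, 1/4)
B

For a discrete distribution over n outcomes, entropy is maximized by the uniform distribution.

Computing entropies:
H(A) = 0.6390 nats
H(B) = 1.0986 nats
H(C) = 1.0397 nats

The uniform distribution (where all probabilities equal 1/3) achieves the maximum entropy of log_e(3) = 1.0986 nats.

Distribution B has the highest entropy.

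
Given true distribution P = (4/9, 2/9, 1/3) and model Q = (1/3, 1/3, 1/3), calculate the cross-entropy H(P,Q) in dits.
0.4771 dits

Cross-entropy: H(P,Q) = -Σ p(x) log q(x)

Alternatively: H(P,Q) = H(P) + D_KL(P||Q)
H(P) = 0.4607 dits
D_KL(P||Q) = 0.0164 dits

H(P,Q) = 0.4607 + 0.0164 = 0.4771 dits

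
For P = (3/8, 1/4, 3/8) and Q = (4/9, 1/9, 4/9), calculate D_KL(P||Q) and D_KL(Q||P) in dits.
D_KL(P||Q) = 0.0327, D_KL(Q||P) = 0.0265

KL divergence is not symmetric: D_KL(P||Q) ≠ D_KL(Q||P) in general.

D_KL(P||Q) = 0.0327 dits
D_KL(Q||P) = 0.0265 dits

No, they are not equal!

This asymmetry is why KL divergence is not a true distance metric.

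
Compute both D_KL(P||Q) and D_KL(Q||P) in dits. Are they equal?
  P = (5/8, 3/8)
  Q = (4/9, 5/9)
D_KL(P||Q) = 0.0285, D_KL(Q||P) = 0.0290

KL divergence is not symmetric: D_KL(P||Q) ≠ D_KL(Q||P) in general.

D_KL(P||Q) = 0.0285 dits
D_KL(Q||P) = 0.0290 dits

No, they are not equal!

This asymmetry is why KL divergence is not a true distance metric.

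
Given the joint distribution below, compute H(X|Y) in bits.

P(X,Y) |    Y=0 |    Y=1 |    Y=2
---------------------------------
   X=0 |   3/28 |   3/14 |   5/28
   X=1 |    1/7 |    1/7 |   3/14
0.9836 bits

Using the chain rule: H(X|Y) = H(X,Y) - H(Y)

First, compute H(X,Y) = 2.5436 bits

Marginal P(Y) = (1/4, 5/14, 11/28)
H(Y) = 1.5601 bits

H(X|Y) = H(X,Y) - H(Y) = 2.5436 - 1.5601 = 0.9836 bits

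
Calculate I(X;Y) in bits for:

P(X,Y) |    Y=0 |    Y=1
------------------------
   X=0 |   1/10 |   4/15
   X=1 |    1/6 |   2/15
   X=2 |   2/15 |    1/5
0.0400 bits

Mutual information: I(X;Y) = H(X) + H(Y) - H(X,Y)

Marginals:
P(X) = (11/30, 3/10, 1/3), H(X) = 1.5801 bits
P(Y) = (2/5, 3/5), H(Y) = 0.9710 bits

Joint entropy: H(X,Y) = 2.5111 bits

I(X;Y) = 1.5801 + 0.9710 - 2.5111 = 0.0400 bits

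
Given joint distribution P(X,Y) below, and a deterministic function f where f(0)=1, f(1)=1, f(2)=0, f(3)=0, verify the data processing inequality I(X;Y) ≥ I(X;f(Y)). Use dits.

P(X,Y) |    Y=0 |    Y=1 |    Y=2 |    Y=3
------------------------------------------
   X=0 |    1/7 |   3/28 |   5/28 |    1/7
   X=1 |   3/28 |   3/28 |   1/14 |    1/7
I(X;Y) = 0.0070, I(X;f(Y)) = 0.0008, inequality holds: 0.0070 ≥ 0.0008

Data Processing Inequality: For any Markov chain X → Y → Z, we have I(X;Y) ≥ I(X;Z).

Here Z = f(Y) is a deterministic function of Y, forming X → Y → Z.

Original I(X;Y) = 0.0070 dits

After applying f:
P(X,Z) where Z=f(Y):
- P(X,Z=0) = P(X,Y=2) + P(X,Y=3)
- P(X,Z=1) = P(X,Y=0) + P(X,Y=1)

I(X;Z) = I(X;f(Y)) = 0.0008 dits

Verification: 0.0070 ≥ 0.0008 ✓

Information cannot be created by processing; the function f can only lose information about X.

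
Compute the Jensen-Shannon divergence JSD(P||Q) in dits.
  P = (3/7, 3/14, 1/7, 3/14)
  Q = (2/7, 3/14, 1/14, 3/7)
0.0137 dits

Jensen-Shannon divergence is:
JSD(P||Q) = 0.5 × D_KL(P||M) + 0.5 × D_KL(Q||M)
where M = 0.5 × (P + Q) is the mixture distribution.

M = 0.5 × (3/7, 3/14, 1/7, 3/14) + 0.5 × (2/7, 3/14, 1/14, 3/7) = (5/14, 3/14, 3/28, 9/28)

D_KL(P||M) = 0.0140 dits
D_KL(Q||M) = 0.0133 dits

JSD(P||Q) = 0.5 × 0.0140 + 0.5 × 0.0133 = 0.0137 dits

Unlike KL divergence, JSD is symmetric and bounded: 0 ≤ JSD ≤ log(2).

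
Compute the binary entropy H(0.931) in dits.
0.1090 dits

The binary entropy function is:
H(p) = -p log(p) - (1-p) log(1-p)

H(0.931) = -0.931 × log_10(0.931) - 0.069 × log_10(0.069)
H(0.931) = 0.1090 dits

Note: Binary entropy is maximized at p=0.5 (H=1 bit) and minimized at p=0 or p=1 (H=0).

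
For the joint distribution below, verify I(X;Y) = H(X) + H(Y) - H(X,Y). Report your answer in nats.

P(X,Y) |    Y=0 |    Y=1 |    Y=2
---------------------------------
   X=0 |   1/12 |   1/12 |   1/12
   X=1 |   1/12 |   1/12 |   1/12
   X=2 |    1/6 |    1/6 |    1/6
I(X;Y) = 0.0000 nats

Mutual information has multiple equivalent forms:
- I(X;Y) = H(X) - H(X|Y)
- I(X;Y) = H(Y) - H(Y|X)
- I(X;Y) = H(X) + H(Y) - H(X,Y)

Computing all quantities:
H(X) = 1.0397, H(Y) = 1.0986, H(X,Y) = 2.1383
H(X|Y) = 1.0397, H(Y|X) = 1.0986

Verification:
H(X) - H(X|Y) = 1.0397 - 1.0397 = 0.0000
H(Y) - H(Y|X) = 1.0986 - 1.0986 = 0.0000
H(X) + H(Y) - H(X,Y) = 1.0397 + 1.0986 - 2.1383 = 0.0000

All forms give I(X;Y) = 0.0000 nats. ✓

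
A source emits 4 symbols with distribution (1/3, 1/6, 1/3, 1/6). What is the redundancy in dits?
0.0246 dits

Redundancy measures how far a source is from maximum entropy:
R = H_max - H(X)

Maximum entropy for 4 symbols: H_max = log_10(4) = 0.6021 dits
Actual entropy: H(X) = 0.5775 dits
Redundancy: R = 0.6021 - 0.5775 = 0.0246 dits

This redundancy represents potential for compression: the source could be compressed by 0.0246 dits per symbol.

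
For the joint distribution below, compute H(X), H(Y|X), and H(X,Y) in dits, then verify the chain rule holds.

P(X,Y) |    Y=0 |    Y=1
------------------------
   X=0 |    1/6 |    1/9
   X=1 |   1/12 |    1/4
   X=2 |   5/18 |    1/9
H(X,Y) = 0.7367, H(X) = 0.4731, H(Y|X) = 0.2636 (all in dits)

Chain rule: H(X,Y) = H(X) + H(Y|X)

Left side — joint entropy directly:
H(X,Y) = -Σ p(x,y) log p(x,y) = 0.7367 dits

Right side — compute H(Y|X) from the conditional distributions:
P(X) = (5/18, 1/3, 7/18), so H(X) = 0.4731 dits
H(Y|X) = Σ_x P(X=x) · H(Y|X=x):
  P(Y|X=0) = (3/5, 2/5), H(Y|X=0) = 0.2923, weight P(X=0) = 5/18
  P(Y|X=1) = (1/4, 3/4), H(Y|X=1) = 0.2442, weight P(X=1) = 1/3
  P(Y|X=2) = (5/7, 2/7), H(Y|X=2) = 0.2598, weight P(X=2) = 7/18
H(Y|X) = 0.2636 dits

H(X) + H(Y|X) = 0.4731 + 0.2636 = 0.7367 dits

Both sides equal 0.7367 dits. ✓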